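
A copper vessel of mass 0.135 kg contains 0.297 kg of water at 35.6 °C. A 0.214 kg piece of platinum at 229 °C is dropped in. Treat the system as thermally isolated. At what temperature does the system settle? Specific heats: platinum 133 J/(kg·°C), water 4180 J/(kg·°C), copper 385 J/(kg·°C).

Let T be the final temperature. ΣQ_i = 0:
0.214*133*(T − 229) + 0.297*4180*(T − 35.6) + 0.135*385*(T − 35.6) = 0
28.46(T − 229) + 1241.5(T − 35.6) + 51.98(T − 35.6) = 0
1321.9 T = 52564
T = 52564 / 1321.9 = 39.8 °C

T_f ≈ 39.8 °C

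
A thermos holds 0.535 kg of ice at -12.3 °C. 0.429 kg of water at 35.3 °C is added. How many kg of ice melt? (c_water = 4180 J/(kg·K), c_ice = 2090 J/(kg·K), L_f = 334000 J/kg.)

m_melted ≈ 0.148 kg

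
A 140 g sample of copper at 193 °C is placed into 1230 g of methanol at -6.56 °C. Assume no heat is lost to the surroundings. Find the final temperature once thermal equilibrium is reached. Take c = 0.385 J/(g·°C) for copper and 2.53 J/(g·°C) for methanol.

T_f ≈ -3.2 °C

Set heat shed by the hot body equal to heat absorbed by the cold body:
140×0.385×(193 − T) = 1230×2.53×(T − (-6.56))
53.9(193 − T) = 3111.9(T − (-6.56))
3165.8 T = -10011  ⇒  T ≈ -3.16 °C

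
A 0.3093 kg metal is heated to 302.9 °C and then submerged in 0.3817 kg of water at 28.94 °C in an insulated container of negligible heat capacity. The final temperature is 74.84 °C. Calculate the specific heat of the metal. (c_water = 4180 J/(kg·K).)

c ≈ 1040 J/(kg·K)

Heat lost by the metal = heat gained by the water:
0.3093×c×(302.9 − 74.84) = 0.3817×4180×(74.84 − 28.94)
70.54 c = 73234  ⇒  c ≈ 1038 J/(kg·K)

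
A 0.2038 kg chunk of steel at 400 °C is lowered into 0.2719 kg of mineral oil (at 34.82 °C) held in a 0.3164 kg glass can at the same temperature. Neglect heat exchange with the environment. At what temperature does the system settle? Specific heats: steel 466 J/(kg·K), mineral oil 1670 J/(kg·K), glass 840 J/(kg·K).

T_f ≈ 77.4 °C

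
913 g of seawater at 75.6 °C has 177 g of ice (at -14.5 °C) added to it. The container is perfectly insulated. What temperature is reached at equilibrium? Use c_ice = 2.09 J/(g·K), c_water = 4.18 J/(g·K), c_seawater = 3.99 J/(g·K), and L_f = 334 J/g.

Energy conservation, ΣQ = 0:
warm ice to 0 °C: 177×2.09×(0 − (-14.5)) = 5364; latent heat to melt: 177×334 = 59118; warm the meltwater: 739.86 T; seawater cools: 913×3.99×(T − 75.6) = 3642.9(T − 75.6)
4382.7 T = 275401 − 64482 = 210919
T ≈ 48.13 °C (positive, so assuming full melt was valid).

T_f ≈ 48.1 °C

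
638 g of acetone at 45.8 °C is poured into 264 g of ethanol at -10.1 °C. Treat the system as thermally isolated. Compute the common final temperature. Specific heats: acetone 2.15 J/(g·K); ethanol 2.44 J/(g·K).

T_f ≈ 27.9 °C

Set heat shed by the hot body equal to heat absorbed by the cold body:
638*2.15*(45.8 − T) = 264*2.44*(T − (-10.1))
1371.7(45.8 − T) = 644.16(T − (-10.1))
2015.9 T = 56318  ⇒  T ≈ 27.94 °C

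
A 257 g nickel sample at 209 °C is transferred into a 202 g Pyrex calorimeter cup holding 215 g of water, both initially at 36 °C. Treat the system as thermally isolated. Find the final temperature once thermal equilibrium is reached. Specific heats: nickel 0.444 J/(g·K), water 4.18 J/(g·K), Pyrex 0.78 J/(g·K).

T_f ≈ 52.9 °C

T_f = Σ m_i c_i T_i / Σ m_i c_i:
T_f = (114.11*209 + 898.7*36 + 157.56*36) / (114.11 + 898.7 + 157.56)
    = 61874 / 1170.4 ≈ 52.87 °C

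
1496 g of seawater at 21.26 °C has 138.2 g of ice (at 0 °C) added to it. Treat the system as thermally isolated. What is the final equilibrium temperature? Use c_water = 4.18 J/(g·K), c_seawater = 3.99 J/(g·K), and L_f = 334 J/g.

T_f ≈ 12.3 °C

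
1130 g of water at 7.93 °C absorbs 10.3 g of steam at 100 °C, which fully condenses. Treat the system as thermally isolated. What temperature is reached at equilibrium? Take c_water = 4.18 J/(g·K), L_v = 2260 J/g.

T_f ≈ 13.6 °C

Taking heat into each body as positive, Σ m c ΔT = 0:
condense steam: −10.3·2260 = −23278
  condensed water 100 °C→T: 43.05(T − 100)
  water warms: 1130·4.18·(T − 7.93) = 4723.4(T − 7.93)
4766.5 T = 23278 + 4305.4 + 37457 = 65040
T ≈ 13.65 °C (< 100 °C, so full condensation is consistent).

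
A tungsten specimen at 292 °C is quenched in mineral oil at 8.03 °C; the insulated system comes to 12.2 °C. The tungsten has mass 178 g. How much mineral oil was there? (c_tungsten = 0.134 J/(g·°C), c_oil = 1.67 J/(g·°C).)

Net heat exchanged in the isolated system is zero:
178·0.134·(12.2 − 292) + m·1.67·(12.2 − 8.03) = 0
6.964 m = 6673.8
m = 6673.8/6.964 ≈ 958.3 g

m ≈ 958 g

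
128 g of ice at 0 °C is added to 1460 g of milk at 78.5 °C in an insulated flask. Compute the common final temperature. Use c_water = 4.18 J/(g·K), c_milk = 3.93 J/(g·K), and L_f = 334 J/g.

T_f ≈ 65.0 °C

Heat gained plus heat lost sum to zero:
melt ice: 128·334 = 42752
  meltwater 0→T: 128·4.18·T = 535.04 T
  milk cools: 1460·3.93·(T − 78.5) = 5737.8(T − 78.5)
6272.8 T = 450417 − 42752 = 407665
T ≈ 64.99 °C — above 0 °C, consistent with complete melting.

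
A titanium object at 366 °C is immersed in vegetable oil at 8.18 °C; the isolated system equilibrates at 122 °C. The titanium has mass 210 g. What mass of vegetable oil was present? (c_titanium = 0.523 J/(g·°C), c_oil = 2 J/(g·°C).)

Let T be the final temperature. ΣQ_i = 0:
210×0.523×(122 − 366) + m×2×(122 − 8.18) = 0
227.64 m = 26799
m = 26799/227.64 ≈ 117.7 g

m ≈ 118 g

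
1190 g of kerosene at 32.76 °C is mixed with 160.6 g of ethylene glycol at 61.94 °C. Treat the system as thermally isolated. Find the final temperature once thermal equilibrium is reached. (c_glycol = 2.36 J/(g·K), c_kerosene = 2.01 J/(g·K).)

Taking heat into each body as positive, Σ m c ΔT = 0:
160.6·2.36·(T − 61.94) + 1190·2.01·(T − 32.76) = 0
2770.9 T = 101835
T ≈ 36.75 °C

T_f ≈ 36.8 °C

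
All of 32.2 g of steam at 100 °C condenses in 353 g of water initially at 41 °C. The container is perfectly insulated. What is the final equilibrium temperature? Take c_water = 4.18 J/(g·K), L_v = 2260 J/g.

T_f ≈ 91.1 °C

Taking heat into each body as positive, Σ m c ΔT = 0:
latent heat released on condensation: 32.2×2260 = 72772
  condensate cools 100→T: 32.2×4.18×(T − 100) = 134.6(T − 100)
  water warms: 353×4.18×(T − 41) = 1475.5(T − 41)
1610.1 T = 72772 + 13460 + 60497 = 146729
T ≈ 91.13 °C — below 100 °C, confirming all the steam condensed.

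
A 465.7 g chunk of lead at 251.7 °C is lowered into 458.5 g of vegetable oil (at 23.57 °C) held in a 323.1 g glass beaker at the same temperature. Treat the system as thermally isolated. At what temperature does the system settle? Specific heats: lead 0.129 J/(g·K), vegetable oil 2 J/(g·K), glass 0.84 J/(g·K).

T_f ≈ 34.5 °C

Setting the total heat transfer to zero:
465.7*0.129*(T − 251.7) + 458.5*2*(T − 23.57) + 323.1*0.84*(T − 23.57) = 0
60.08(T − 251.7) + 917(T − 23.57) + 271.4(T − 23.57) = 0
1248.5 T = 43132
T = 43132/1248.5 ≈ 34.55 °C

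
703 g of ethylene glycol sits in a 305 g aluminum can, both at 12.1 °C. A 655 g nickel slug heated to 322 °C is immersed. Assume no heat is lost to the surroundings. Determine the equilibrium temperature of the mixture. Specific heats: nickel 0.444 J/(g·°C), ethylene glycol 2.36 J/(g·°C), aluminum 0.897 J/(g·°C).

Setting the total heat transfer to zero:
655·0.444·(T − 322) + 703·2.36·(T − 12.1) + 305·0.897·(T − 12.1) = 0
290.82(T − 322) + 1659.1(T − 12.1) + 273.58(T − 12.1) = 0
2223.5 T = 117029
T = 117029 / 2223.5 = 52.6 °C

T_f ≈ 52.6 °C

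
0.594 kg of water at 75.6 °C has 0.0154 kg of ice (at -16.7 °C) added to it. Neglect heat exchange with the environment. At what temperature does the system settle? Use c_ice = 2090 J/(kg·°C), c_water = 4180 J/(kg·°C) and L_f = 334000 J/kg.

T_f ≈ 71.5 °C

Taking heat into each body as positive, Σ m c ΔT = 0:
warm ice to 0 °C: 0.0154×2090×(0 − (-16.7)) = 537.51
  fusion: m_ice L_f = 0.0154×334000 = 5143.6
  meltwater 0→T: 0.0154×4180×T = 64.37 T
  water cools: 0.594×4180×(T − 75.6) = 2482.9(T − 75.6)
2547.3 T = 187709 − 5681.1 = 182028
T ≈ 71.46 °C (positive, so assuming full melt was valid).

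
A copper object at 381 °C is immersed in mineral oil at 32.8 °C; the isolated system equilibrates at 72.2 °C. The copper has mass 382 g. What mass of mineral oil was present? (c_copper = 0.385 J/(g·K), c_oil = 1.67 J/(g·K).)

|Q_copper| = |Q_oil|:
382·0.385·(381 − 72.2) = m·1.67·(72.2 − 32.8)
65.8 m = 45415  ⇒  m ≈ 690.2 g

m ≈ 690 g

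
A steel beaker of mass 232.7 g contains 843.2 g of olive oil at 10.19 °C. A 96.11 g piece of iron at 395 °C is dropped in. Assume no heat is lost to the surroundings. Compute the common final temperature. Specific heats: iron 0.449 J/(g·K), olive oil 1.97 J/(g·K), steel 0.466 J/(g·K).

Net heat exchanged in the isolated system is zero:
96.11*0.449*(T − 395) + 843.2*1.97*(T − 10.19) + 232.7*0.466*(T − 10.19) = 0
43.15(T − 395) + 1661.1(T − 10.19) + 108.44(T − 10.19) = 0
1812.7 T = 35077
T = 35077 / 1812.7 = 19.4 °C

T_f ≈ 19.4 °C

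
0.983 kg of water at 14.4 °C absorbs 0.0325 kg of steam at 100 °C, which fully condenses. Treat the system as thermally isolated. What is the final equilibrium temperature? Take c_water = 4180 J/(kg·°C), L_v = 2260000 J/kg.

T_f ≈ 34.4 °C

Net heat exchanged in the isolated system is zero:
steam→water at 100 °C releases m L_v = 0.0325×2260000 = 73450
  condensed water 100 °C→T: 135.85(T − 100)
  original water: 4108.9(T − 14.4)
4244.8 T = 73450 + 13585 + 59169 = 146204
T ≈ 34.44 °C, under the boiling point, so the assumption holds.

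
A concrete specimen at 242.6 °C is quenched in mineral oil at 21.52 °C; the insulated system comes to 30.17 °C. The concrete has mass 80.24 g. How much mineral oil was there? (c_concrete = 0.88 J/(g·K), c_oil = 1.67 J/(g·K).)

m ≈ 1040 g

Setting the total heat transfer to zero:
80.24×0.88×(30.17 − 242.6) + m×1.67×(30.17 − 21.52) = 0
14.45 m = 15000
m = 15000/14.45 ≈ 1038 g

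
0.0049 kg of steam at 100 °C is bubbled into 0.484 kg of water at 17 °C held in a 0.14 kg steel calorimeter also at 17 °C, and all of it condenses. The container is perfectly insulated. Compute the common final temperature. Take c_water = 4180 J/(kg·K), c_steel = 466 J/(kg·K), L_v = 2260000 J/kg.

Setting the total heat transfer to zero:
latent heat released on condensation: 0.0049×2260000 = 11074; condensed water 100 °C→T: 20.48(T − 100); water warms: 0.484×4180×(T − 17) = 2023.1(T − 17); cup: 65.24(T − 17)
2108.8 T = 11074 + 2048.2 + 35502 = 48624
T ≈ 23.06 °C — below 100 °C, confirming all the steam condensed.

T_f ≈ 23.1 °C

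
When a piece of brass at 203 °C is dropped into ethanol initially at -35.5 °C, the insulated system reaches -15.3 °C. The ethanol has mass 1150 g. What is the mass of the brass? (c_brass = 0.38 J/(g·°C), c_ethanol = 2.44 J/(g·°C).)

Heat gained plus heat lost sum to zero:
m·0.38·(-15.3 − 203) + 1150·2.44·(-15.3 − (-35.5)) = 0
-82.95 m = -56681
m = -56681/-82.95 ≈ 683.3 g

m ≈ 683 g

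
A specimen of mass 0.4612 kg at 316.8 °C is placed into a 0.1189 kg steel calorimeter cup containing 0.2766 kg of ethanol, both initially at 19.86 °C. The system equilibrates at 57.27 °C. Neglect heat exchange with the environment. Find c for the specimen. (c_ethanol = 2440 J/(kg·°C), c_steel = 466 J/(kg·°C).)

c ≈ 228 J/(kg·°C)

Let T be the final temperature. ΣQ_i = 0:
0.4612·c·(57.27 − 316.8) + 0.2766·2440·(57.27 − 19.86) + 0.1189·466·(57.27 − 19.86) = 0
-119.7 c = -27321
c = -27321/-119.7 ≈ 228.3 J/(kg·°C)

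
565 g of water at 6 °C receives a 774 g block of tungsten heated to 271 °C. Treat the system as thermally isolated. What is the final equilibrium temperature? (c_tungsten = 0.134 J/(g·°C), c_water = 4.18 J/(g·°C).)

T_f ≈ 17.1 °C

Set heat shed by the hot body equal to heat absorbed by the cold body:
774×0.134×(271 − T) = 565×4.18×(T − 6)
103.72(271 − T) = 2361.7(T − 6)
2465.4 T = 42277  ⇒  T ≈ 17.15 °C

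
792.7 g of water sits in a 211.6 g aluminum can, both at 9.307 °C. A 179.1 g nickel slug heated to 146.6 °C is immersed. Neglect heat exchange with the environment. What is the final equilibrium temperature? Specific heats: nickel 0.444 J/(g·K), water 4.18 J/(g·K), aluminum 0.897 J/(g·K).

T_f ≈ 12.4 °C

Taking heat into each body as positive, Σ m c ΔT = 0:
179.1×0.444×(T − 146.6) + 792.7×4.18×(T − 9.307) + 211.6×0.897×(T − 9.307) = 0
79.52(T − 146.6) + 3313.5(T − 9.307) + 189.81(T − 9.307) = 0
(79.52 + 3313.5 + 189.81) T = 79.52×146.6 + 3313.5×9.307 + 189.81×9.307
T ≈ 12.35 °C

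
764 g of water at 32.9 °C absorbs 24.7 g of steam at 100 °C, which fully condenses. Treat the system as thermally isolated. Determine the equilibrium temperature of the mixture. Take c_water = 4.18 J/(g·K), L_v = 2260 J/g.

Setting the total heat transfer to zero:
latent heat released on condensation: 24.7×2260 = 55822
  condensed water 100 °C→T: 103.25(T − 100)
  original water: 3193.5(T − 32.9)
3296.8 T = 55822 + 10325 + 105067 = 171213
T ≈ 51.93 °C (< 100 °C, so full condensation is consistent).

T_f ≈ 51.9 °C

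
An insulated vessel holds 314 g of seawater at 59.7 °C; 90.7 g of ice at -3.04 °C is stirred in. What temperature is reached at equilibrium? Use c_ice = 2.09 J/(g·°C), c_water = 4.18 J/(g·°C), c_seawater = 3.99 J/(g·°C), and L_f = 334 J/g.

T_f ≈ 26.9 °C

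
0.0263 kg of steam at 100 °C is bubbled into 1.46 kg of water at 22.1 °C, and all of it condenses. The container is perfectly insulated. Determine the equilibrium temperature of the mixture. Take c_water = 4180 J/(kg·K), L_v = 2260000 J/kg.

Net heat exchanged in the isolated system is zero:
steam→water at 100 °C releases m L_v = 0.0263×2260000 = 59438
  condensate cools 100→T: 0.0263×4180×(T − 100) = 109.93(T − 100)
  water warms: 1.46×4180×(T − 22.1) = 6102.8(T − 22.1)
6212.7 T = 59438 + 10993 + 134872 = 205303
T ≈ 33.05 °C, under the boiling point, so the assumption holds.

T_f ≈ 33.0 °C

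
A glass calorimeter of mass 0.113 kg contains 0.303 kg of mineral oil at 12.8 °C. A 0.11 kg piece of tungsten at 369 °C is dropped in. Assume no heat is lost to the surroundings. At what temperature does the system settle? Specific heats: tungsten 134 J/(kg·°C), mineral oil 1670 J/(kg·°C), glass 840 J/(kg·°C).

T_f ≈ 21.3 °C

Let T be the final temperature. ΣQ_i = 0:
0.11*134*(T − 369) + 0.303*1670*(T − 12.8) + 0.113*840*(T − 12.8) = 0
615.67 T = 13131
T ≈ 21.33 °C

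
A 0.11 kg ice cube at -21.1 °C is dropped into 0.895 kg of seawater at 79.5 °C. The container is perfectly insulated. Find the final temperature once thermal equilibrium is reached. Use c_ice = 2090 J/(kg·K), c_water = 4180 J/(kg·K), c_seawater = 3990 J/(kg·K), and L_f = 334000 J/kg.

T_f ≈ 60.1 °C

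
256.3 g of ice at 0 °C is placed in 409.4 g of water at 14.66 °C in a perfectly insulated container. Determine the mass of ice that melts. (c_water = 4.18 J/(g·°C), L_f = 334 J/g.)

m_melted ≈ 75.1 g

Heat available from the water dropping to 0 °C: 409.4·4.18·14.66 = 25088 J.
Fully melting the ice requires m_ice L_f = 256.3·334 = 85604 J.
25088 J < 85604 J, so only part of the ice melts and the system sits at 0 °C.
m_melt = 25088 / L_f = 75.11 g.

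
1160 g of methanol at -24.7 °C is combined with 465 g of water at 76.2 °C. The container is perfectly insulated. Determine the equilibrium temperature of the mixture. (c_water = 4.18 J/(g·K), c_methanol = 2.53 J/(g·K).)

T_f ≈ 15.5 °C

Conservation of energy gives ΣQ = 0:
465·4.18·(T − 76.2) + 1160·2.53·(T − (-24.7)) = 0
(1943.7 + 2934.8) T = 1943.7·76.2 + 2934.8·(-24.7)
T = 75620/4878.5 ≈ 15.50 °C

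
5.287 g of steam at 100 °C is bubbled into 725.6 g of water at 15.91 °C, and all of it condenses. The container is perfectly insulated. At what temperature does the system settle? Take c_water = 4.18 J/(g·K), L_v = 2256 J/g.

T_f ≈ 20.4 °C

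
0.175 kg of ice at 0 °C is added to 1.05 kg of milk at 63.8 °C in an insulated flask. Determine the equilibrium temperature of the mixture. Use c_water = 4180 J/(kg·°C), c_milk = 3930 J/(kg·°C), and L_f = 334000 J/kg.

Net heat exchanged in the isolated system is zero:
melt ice: 0.175·334000 = 58450
  meltwater 0→T: 0.175·4180·T = 731.5 T
  milk: 4126.5(T − 63.8)
4858 T = 263271 − 58450 = 204821
T ≈ 42.16 °C — above 0 °C, consistent with complete melting.

T_f ≈ 42.2 °C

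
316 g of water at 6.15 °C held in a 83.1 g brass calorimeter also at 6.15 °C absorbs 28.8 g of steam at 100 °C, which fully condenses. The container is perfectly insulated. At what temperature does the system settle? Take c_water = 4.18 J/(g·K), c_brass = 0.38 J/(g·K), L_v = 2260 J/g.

T_f ≈ 58.0 °C

Energy conservation, ΣQ = 0:
condense steam: −28.8×2260 = −65088; condensate cools 100→T: 28.8×4.18×(T − 100) = 120.38(T − 100); original water: 1320.9(T − 6.15); cup: 31.58(T − 6.15)
1472.8 T = 65088 + 12038 + 8317.6 = 85444
T ≈ 58.01 °C — below 100 °C, confirming all the steam condensed.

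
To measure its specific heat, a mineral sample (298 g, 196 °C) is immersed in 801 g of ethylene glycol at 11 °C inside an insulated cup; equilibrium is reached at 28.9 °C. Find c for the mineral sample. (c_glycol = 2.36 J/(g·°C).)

c ≈ 0.68 J/(g·°C)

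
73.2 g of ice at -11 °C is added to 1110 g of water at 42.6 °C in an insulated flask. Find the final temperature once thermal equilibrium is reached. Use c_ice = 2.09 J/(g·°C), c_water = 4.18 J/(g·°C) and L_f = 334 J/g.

Energy balance with sensible and latent terms:
ice -11→0 °C: 73.2·2.09·11 = 1682.9; melt ice: 73.2·334 = 24449; meltwater 0→T: 73.2·4.18·T = 305.98 T; water: 4639.8(T − 42.6)
4945.8 T = 197655 − 26132 = 171524
T ≈ 34.68 °C (positive, so assuming full melt was valid).

T_f ≈ 34.7 °C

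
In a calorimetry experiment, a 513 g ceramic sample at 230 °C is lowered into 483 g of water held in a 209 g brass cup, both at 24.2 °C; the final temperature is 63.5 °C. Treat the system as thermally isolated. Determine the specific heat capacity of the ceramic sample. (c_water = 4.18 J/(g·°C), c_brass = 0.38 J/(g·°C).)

c ≈ 0.965 J/(g·°C)

Net heat exchanged in the isolated system is zero:
513·c·(63.5 − 230) + 483·4.18·(63.5 − 24.2) + 209·0.38·(63.5 − 24.2) = 0
-85414 c = -82466
c = -82466/-85414 ≈ 0.9655 J/(g·°C)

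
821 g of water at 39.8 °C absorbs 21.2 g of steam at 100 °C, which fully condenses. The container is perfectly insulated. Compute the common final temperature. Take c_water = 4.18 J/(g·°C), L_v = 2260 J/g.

Conservation of energy gives ΣQ = 0:
steam→water at 100 °C releases m L_v = 21.2·2260 = 47912
  condensed water 100 °C→T: 88.62(T − 100)
  water warms: 821·4.18·(T − 39.8) = 3431.8(T − 39.8)
3520.4 T = 47912 + 8861.6 + 136585 = 193358
T ≈ 54.93 °C (< 100 °C, so full condensation is consistent).

T_f ≈ 54.9 °C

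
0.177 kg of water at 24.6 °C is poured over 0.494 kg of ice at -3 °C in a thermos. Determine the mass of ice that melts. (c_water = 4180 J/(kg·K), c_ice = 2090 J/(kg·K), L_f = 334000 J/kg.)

m_melted ≈ 0.0452 kg

Water can give up m c ΔT = 0.177×4180×24.6 = 18201 J before reaching 0 °C.
Of that, 0.494×2090×3 = 3097.4 J goes to bring the ice to 0 °C, leaving 15103 J.
To melt every bit of ice: 0.494×334000 = 164996 J.
Since 15103 < 164996 J, not all the ice melts; equilibrium is at 0 °C.
m_melt = 15103 / L_f = 0.04522 kg.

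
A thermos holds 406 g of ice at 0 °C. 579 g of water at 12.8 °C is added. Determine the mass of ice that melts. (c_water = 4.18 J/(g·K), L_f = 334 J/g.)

Cooling the water to 0 °C releases 579·4.18·12.8 = 30979 J.
Fully melting the ice requires m_ice L_f = 406·334 = 135604 J.
30979 J < 135604 J, so only part of the ice melts and the system sits at 0 °C.
m_melt = 30979 / L_f = 92.75 g.

m_melted ≈ 92.8 g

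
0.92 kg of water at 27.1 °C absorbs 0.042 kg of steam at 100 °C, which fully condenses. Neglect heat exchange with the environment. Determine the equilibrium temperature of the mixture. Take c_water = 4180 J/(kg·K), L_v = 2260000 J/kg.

Conservation of energy gives ΣQ = 0:
steam→water at 100 °C releases m L_v = 0.042×2260000 = 94920; condensed water 100 °C→T: 175.56(T − 100); original water: 3845.6(T − 27.1)
4021.2 T = 94920 + 17556 + 104216 = 216692
T ≈ 53.89 °C, under the boiling point, so the assumption holds.

T_f ≈ 53.9 °C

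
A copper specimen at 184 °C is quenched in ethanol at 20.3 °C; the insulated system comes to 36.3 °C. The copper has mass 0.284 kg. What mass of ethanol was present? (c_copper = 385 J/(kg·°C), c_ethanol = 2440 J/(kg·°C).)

m ≈ 0.414 kg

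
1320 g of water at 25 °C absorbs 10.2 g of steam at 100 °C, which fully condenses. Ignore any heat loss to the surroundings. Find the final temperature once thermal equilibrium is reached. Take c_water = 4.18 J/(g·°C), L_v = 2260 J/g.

Setting the total heat transfer to zero:
latent heat released on condensation: 10.2×2260 = 23052
  condensate cools 100→T: 10.2×4.18×(T − 100) = 42.64(T − 100)
  original water: 5517.6(T − 25)
5560.2 T = 23052 + 4263.6 + 137940 = 165256
T ≈ 29.72 °C — below 100 °C, confirming all the steam condensed.

T_f ≈ 29.7 °C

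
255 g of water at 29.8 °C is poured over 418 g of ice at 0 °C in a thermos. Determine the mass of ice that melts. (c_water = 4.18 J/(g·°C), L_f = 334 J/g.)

Heat available from the water dropping to 0 °C: 255×4.18×29.8 = 31764 J.
Fully melting the ice requires m_ice L_f = 418×334 = 139612 J.
That's not enough to melt it all — equilibrium is at 0 °C with ice remaining.
m_melt = 31764 / L_f = 95.1 g.

m_melted ≈ 95.1 g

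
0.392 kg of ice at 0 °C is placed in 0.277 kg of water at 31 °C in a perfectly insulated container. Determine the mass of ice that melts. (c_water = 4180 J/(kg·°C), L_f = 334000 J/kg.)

Cooling the water to 0 °C releases 0.277×4180×31 = 35894 J.
Melting all 0.392 kg of ice would need 0.392×334000 = 130928 J.
Since 35894 < 130928 J, not all the ice melts; equilibrium is at 0 °C.
Mass melted = 35894/334000 ≈ 0.1075 kg.

m_melted ≈ 0.107 kg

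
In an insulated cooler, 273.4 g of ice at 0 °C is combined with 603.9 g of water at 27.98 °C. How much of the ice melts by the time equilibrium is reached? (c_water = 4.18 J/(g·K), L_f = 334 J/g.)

Water can give up m c ΔT = 603.9·4.18·27.98 = 70630 J before reaching 0 °C.
To melt every bit of ice: 273.4·334 = 91316 J.
That's not enough to melt it all — equilibrium is at 0 °C with ice remaining.
m_melted·334 = 70630  ⇒  m_melted ≈ 211.5 g.

m_melted ≈ 211 g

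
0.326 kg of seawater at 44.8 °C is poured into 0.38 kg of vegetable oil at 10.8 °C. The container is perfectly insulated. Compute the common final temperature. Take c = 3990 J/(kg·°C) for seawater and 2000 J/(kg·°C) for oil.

T_f ≈ 32.3 °C

T_f = Σ m_i c_i T_i / Σ m_i c_i:
T_f = (1300.7·44.8 + 760·10.8) / (1300.7 + 760)
    = 66481 / 2060.7 ≈ 32.26 °C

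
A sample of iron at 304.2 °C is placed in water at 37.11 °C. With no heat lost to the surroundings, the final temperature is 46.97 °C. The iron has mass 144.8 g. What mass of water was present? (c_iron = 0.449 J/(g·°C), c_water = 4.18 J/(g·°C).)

m ≈ 406 g

Let T be the final temperature. ΣQ_i = 0:
144.8×0.449×(46.97 − 304.2) + m×4.18×(46.97 − 37.11) = 0
41.21 m = 16724
m = 16724/41.21 ≈ 405.8 g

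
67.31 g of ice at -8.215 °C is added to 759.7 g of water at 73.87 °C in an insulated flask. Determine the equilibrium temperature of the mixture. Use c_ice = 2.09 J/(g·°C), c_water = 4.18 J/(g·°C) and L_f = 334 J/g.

Setting the total heat transfer to zero:
warm ice to 0 °C: 67.31×2.09×(0 − (-8.215)) = 1155.7
  fusion: m_ice L_f = 67.31×334 = 22482
  warm the meltwater: 281.36 T
  water: 3175.5(T − 73.87)
3456.9 T = 234578 − 23637 = 210940
T ≈ 61.02 °C (positive, so assuming full melt was valid).

T_f ≈ 61.0 °C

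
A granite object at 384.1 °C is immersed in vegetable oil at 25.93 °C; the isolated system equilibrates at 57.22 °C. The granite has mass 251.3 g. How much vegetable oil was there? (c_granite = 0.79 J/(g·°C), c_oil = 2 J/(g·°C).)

m ≈ 1040 g

Setting the total heat transfer to zero:
251.3·0.79·(57.22 − 384.1) + m·2·(57.22 − 25.93) = 0
62.58 m = 64895
m = 64895/62.58 ≈ 1037 g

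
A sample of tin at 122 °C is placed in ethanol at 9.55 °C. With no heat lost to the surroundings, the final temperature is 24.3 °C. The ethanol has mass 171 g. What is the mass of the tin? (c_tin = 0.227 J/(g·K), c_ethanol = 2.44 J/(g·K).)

m ≈ 277 g

|Q_tin| = |Q_ethanol|:
m×0.227×(122 − 24.3) = 171×2.44×(24.3 − 9.55)
22.18 m = 6154.3  ⇒  m ≈ 277.5 g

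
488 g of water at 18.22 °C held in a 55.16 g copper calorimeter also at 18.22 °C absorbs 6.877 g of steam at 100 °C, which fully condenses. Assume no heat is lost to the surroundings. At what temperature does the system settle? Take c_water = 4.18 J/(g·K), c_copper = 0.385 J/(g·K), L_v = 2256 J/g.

T_f ≈ 26.8 °C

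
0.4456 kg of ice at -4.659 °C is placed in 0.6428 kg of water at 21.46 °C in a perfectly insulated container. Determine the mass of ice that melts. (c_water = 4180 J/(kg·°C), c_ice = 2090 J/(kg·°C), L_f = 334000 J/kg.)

m_melted ≈ 0.16 kg

Cooling the water to 0 °C releases 0.6428·4180·21.46 = 57661 J.
Of that, 0.4456·2090·4.659 = 4338.9 J goes to bring the ice to 0 °C, leaving 53322 J.
Melting all 0.4456 kg of ice would need 0.4456·334000 = 148830 J.
That's not enough to melt it all — equilibrium is at 0 °C with ice remaining.
Mass melted = 53322/334000 ≈ 0.1596 kg.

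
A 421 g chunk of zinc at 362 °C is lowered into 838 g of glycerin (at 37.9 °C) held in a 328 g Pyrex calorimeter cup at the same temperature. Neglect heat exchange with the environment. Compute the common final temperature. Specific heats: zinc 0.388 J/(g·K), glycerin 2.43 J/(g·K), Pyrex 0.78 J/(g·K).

T_f ≈ 59.5 °C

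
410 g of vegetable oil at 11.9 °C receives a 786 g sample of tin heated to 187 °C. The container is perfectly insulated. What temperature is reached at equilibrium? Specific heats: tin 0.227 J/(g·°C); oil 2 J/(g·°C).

T_f ≈ 43.2 °C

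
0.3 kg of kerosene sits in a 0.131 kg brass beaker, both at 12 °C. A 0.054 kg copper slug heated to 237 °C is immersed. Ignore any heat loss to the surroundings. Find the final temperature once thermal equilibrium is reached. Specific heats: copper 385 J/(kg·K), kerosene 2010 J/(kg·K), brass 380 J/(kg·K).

T_f ≈ 18.9 °C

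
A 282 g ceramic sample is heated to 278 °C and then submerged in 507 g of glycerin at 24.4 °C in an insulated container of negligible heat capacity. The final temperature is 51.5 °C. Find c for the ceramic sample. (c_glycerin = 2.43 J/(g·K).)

Conservation of energy gives ΣQ = 0:
282·c·(51.5 − 278) + 507·2.43·(51.5 − 24.4) = 0
-63873 c = -33387
c = -33387/-63873 ≈ 0.5227 J/(g·K)

c ≈ 0.523 J/(g·K)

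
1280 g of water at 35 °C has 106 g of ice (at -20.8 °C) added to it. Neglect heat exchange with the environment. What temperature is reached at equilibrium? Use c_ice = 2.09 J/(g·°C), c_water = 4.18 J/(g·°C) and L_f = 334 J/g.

Sum of m c ΔT and latent-heat terms is zero:
ice -20.8→0 °C: 106×2.09×20.8 = 4608
  latent heat to melt: 106×334 = 35404
  meltwater 0→T: 106×4.18×T = 443.08 T
  water cools: 1280×4.18×(T − 35) = 5350.4(T − 35)
5793.5 T = 187264 − 40012 = 147252
T ≈ 25.42 °C (positive, so assuming full melt was valid).

T_f ≈ 25.4 °C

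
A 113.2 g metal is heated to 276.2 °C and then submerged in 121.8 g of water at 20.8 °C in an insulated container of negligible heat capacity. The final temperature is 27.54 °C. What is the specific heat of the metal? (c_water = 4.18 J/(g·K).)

c ≈ 0.122 J/(g·K)

Energy conservation, ΣQ = 0:
113.2×c×(27.54 − 276.2) + 121.8×4.18×(27.54 − 20.8) = 0
-28148 c = -3431.5
c = -3431.5/-28148 ≈ 0.1219 J/(g·K)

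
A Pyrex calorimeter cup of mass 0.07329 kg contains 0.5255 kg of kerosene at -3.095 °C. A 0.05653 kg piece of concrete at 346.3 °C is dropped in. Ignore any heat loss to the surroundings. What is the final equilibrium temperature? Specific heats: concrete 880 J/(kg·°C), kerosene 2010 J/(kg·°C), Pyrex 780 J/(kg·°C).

T_f ≈ 11.8 °C

With ΣQ=0 the equilibrium temperature is the m·c-weighted mean:
T_f = (49.75·346.3 + 1056.3·(-3.095) + 57.17·(-3.095)) / (49.75 + 1056.3 + 57.17)
    = 13781 / 1163.2 ≈ 11.85 °C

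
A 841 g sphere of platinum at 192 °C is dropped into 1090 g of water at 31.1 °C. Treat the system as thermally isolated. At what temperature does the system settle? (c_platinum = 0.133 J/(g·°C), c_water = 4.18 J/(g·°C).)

T_f ≈ 35.0 °C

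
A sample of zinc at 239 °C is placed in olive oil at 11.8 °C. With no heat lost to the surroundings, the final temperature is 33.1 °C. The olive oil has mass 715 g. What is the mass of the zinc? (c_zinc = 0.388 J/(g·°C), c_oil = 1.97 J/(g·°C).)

m ≈ 376 g

|Q_zinc| = |Q_oil|:
m×0.388×(239 − 33.1) = 715×1.97×(33.1 − 11.8)
79.89 m = 30002  ⇒  m ≈ 375.5 g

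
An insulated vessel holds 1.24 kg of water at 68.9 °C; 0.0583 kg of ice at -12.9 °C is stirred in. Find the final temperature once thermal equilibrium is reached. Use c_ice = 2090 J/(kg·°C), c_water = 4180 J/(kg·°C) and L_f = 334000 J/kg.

T_f ≈ 61.9 °C

Sum of m c ΔT and latent-heat terms is zero:
ice -12.9→0 °C: 0.0583×2090×12.9 = 1571.8
  latent heat to melt: 0.0583×334000 = 19472
  meltwater 0→T: 0.0583×4180×T = 243.69 T
  water: 5183.2(T − 68.9)
5426.9 T = 357122 − 21044 = 336078
T ≈ 61.93 °C — above 0 °C, consistent with complete melting.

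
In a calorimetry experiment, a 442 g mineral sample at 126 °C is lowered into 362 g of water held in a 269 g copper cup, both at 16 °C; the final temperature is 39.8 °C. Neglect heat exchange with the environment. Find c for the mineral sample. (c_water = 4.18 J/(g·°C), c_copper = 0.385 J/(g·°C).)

c ≈ 1.01 J/(g·°C)

Heat gained plus heat lost sum to zero:
442·c·(39.8 − 126) + 362·4.18·(39.8 − 16) + 269·0.385·(39.8 − 16) = 0
-38100 c = -38478
c = -38478/-38100 ≈ 1.01 J/(g·°C)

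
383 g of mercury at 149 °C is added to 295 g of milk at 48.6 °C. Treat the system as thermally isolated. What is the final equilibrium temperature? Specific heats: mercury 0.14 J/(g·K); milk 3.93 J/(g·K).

Let T be the final temperature. ΣQ_i = 0:
383×0.14×(T − 149) + 295×3.93×(T − 48.6) = 0
1213 T = 64334
T ≈ 53.04 °C

T_f ≈ 53.0 °C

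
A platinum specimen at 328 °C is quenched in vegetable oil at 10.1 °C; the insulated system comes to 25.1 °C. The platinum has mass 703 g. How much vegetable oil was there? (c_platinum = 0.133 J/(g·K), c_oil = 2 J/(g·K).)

m ≈ 944 g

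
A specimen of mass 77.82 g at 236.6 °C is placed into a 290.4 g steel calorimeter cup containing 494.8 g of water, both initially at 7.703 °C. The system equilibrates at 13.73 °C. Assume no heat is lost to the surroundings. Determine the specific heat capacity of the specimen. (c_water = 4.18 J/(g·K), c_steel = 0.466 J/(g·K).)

c ≈ 0.766 J/(g·K)

Taking heat into each body as positive, Σ m c ΔT = 0:
77.82×c×(13.73 − 236.6) + 494.8×4.18×(13.73 − 7.703) + 290.4×0.466×(13.73 − 7.703) = 0
-17344 c = -13281
c = -13281/-17344 ≈ 0.7658 J/(g·K)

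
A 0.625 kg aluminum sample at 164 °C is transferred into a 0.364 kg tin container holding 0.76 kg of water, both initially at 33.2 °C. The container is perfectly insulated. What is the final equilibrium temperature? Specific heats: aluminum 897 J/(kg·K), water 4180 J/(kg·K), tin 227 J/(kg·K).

T_f ≈ 52.4 °C

T_f = Σ m_i c_i T_i / Σ m_i c_i:
T_f = (560.62×164 + 3176.8×33.2 + 82.63×33.2) / (560.62 + 3176.8 + 82.63)
    = 200156 / 3820.1 ≈ 52.40 °C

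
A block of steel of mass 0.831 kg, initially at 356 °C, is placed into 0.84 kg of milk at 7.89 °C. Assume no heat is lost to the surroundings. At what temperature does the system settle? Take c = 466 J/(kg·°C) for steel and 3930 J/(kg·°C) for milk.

T_f ≈ 44.4 °C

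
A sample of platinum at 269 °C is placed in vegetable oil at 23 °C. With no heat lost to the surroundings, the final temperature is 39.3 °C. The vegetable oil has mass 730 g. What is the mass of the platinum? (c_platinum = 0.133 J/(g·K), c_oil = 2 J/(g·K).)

Energy conservation, ΣQ = 0:
m·0.133·(39.3 − 269) + 730·2·(39.3 − 23) = 0
-30.55 m = -23798
m = -23798/-30.55 ≈ 779 g

m ≈ 779 g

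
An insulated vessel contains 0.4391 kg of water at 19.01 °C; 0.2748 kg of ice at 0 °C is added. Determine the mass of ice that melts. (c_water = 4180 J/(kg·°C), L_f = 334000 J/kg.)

m_melted ≈ 0.104 kg

Cooling the water to 0 °C releases 0.4391·4180·19.01 = 34892 J.
Melting all 0.2748 kg of ice would need 0.2748·334000 = 91783 J.
34892 J < 91783 J, so only part of the ice melts and the system sits at 0 °C.
m_melt = 34892 / L_f = 0.1045 kg.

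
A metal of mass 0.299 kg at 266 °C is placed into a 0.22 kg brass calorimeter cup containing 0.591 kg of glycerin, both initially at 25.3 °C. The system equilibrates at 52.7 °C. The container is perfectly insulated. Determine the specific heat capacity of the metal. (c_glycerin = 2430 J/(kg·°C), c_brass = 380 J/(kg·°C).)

Energy conservation, ΣQ = 0:
0.299·c·(52.7 − 266) + 0.591·2430·(52.7 − 25.3) + 0.22·380·(52.7 − 25.3) = 0
-63.78 c = -41641
c = -41641/-63.78 ≈ 652.9 J/(kg·°C)

c ≈ 653 J/(kg·°C)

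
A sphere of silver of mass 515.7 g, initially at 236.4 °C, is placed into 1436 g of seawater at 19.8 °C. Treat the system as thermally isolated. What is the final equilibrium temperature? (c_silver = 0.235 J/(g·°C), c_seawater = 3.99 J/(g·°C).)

T_f ≈ 24.3 °C

Heat lost by the silver equals heat gained by the seawater:
515.7*0.235*(236.4 − T) = 1436*3.99*(T − 19.8)
121.19(236.4 − T) = 5729.6(T − 19.8)
5850.8 T = 142096  ⇒  T ≈ 24.29 °C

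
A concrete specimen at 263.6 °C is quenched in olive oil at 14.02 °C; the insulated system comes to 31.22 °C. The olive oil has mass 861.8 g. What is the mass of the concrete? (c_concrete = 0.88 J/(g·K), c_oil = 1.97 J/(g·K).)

m ≈ 143 g

Net heat exchanged in the isolated system is zero:
m×0.88×(31.22 − 263.6) + 861.8×1.97×(31.22 − 14.02) = 0
-204.49 m = -29201
m = -29201/-204.49 ≈ 142.8 g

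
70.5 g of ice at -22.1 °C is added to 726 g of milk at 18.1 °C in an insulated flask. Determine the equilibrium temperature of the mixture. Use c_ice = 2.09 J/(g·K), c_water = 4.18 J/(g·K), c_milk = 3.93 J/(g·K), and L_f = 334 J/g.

T_f ≈ 7.9 °C

Taking heat into each body as positive, Σ m c ΔT = 0:
ice -22.1→0 °C: 70.5·2.09·22.1 = 3256.3
  melt ice: 70.5·334 = 23547
  meltwater 0→T: 70.5·4.18·T = 294.69 T
  milk: 2853.2(T − 18.1)
3147.9 T = 51643 − 26803 = 24839
T ≈ 7.89 °C (positive, so assuming full melt was valid).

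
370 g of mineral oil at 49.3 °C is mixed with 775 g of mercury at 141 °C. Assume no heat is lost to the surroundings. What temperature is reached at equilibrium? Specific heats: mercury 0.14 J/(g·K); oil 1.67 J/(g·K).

Taking heat into each body as positive, Σ m c ΔT = 0:
775·0.14·(T − 141) + 370·1.67·(T − 49.3) = 0
108.5(T − 141) + 617.9(T − 49.3) = 0
(108.5 + 617.9) T = 108.5·141 + 617.9·49.3
T = 45761/726.4 ≈ 63.00 °C

T_f ≈ 63.0 °C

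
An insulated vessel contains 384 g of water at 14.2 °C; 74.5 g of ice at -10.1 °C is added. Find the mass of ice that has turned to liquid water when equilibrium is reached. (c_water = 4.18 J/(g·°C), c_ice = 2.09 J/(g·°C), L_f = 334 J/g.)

m_melted ≈ 63.5 g

Heat available from the water dropping to 0 °C: 384·4.18·14.2 = 22793 J.
Warming the ice to 0 °C takes 74.5·2.09·10.1 = 1572.6 J, leaving 21220 J for melting.
To melt every bit of ice: 74.5·334 = 24883 J.
That's not enough to melt it all — equilibrium is at 0 °C with ice remaining.
m_melt = 21220 / L_f = 63.53 g.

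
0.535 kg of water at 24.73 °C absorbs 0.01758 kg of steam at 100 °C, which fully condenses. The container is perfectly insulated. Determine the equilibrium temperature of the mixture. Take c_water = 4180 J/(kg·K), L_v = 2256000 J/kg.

T_f ≈ 44.3 °C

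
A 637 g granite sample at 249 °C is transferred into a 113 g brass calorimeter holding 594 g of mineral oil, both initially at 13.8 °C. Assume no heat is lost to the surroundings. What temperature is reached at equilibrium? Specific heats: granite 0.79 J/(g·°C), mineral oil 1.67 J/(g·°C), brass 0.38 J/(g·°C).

T_f ≈ 90.7 °C

Taking heat into each body as positive, Σ m c ΔT = 0:
637*0.79*(T − 249) + 594*1.67*(T − 13.8) + 113*0.38*(T − 13.8) = 0
(503.23 + 991.98 + 42.94) T = 503.23*249 + 991.98*13.8 + 42.94*13.8
T ≈ 90.75 °C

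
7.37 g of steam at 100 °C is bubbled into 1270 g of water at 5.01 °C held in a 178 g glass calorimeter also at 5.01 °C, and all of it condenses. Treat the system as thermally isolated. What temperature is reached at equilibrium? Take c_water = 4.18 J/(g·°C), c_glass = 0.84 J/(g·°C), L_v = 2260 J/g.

Net heat exchanged in the isolated system is zero:
steam→water at 100 °C releases m L_v = 7.37×2260 = 16656
  condensate cools 100→T: 7.37×4.18×(T − 100) = 30.81(T − 100)
  water warms: 1270×4.18×(T − 5.01) = 5308.6(T − 5.01)
  glass cup: 178×0.84×(T − 5.01) = 149.52(T − 5.01)
5488.9 T = 16656 + 3080.7 + 27345 = 47082
T ≈ 8.58 °C (< 100 °C, so full condensation is consistent).

T_f ≈ 8.6 °C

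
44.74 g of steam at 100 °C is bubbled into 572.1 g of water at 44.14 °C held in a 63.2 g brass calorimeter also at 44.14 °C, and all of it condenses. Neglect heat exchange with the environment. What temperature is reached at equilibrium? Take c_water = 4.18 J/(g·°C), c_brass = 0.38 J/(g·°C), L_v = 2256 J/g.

T_f ≈ 86.9 °C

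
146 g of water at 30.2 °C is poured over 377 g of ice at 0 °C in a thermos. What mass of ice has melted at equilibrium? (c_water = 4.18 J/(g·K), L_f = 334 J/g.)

m_melted ≈ 55.2 g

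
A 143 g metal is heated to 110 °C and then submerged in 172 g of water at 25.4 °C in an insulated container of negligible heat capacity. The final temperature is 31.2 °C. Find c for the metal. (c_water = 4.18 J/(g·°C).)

Taking heat into each body as positive, Σ m c ΔT = 0:
143×c×(31.2 − 110) + 172×4.18×(31.2 − 25.4) = 0
-11268 c = -4170
c = -4170/-11268 ≈ 0.3701 J/(g·°C)

c ≈ 0.37 J/(g·°C)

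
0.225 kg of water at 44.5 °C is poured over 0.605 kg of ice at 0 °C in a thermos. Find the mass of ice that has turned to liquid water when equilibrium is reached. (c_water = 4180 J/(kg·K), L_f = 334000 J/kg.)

m_melted ≈ 0.125 kg

Cooling the water to 0 °C releases 0.225×4180×44.5 = 41852 J.
To melt every bit of ice: 0.605×334000 = 202070 J.
Since 41852 < 202070 J, not all the ice melts; equilibrium is at 0 °C.
m_melt = 41852 / L_f = 0.1253 kg.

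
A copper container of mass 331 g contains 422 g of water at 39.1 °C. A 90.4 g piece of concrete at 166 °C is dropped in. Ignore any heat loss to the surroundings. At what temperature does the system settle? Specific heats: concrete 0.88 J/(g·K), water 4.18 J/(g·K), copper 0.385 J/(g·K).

T_f is the heat-capacity-weighted average of the initial temperatures:
T_f = (79.55*166 + 1764*39.1 + 127.44*39.1) / (79.55 + 1764 + 127.44)
    = 87159 / 1970.9 ≈ 44.22 °C

T_f ≈ 44.2 °C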